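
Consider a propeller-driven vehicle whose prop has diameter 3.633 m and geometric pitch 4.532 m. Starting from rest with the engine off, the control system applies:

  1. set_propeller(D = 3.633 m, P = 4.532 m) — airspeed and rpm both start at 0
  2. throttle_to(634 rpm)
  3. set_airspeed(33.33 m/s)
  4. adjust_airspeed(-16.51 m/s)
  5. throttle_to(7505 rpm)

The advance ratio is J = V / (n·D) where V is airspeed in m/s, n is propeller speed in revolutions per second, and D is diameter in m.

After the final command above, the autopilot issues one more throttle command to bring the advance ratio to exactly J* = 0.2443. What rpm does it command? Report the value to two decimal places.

set_propeller: D = 3.633 m, P = 4.532 m (p = P/D = 1.247454); state ← (V=0, rpm=0)
throttle_to(634): rpm ← 634
set_airspeed(33.33): V ← 33.33 m/s
adjust_airspeed(-16.51): V ← 33.33 -16.51 = 16.82 m/s
throttle_to(7505): rpm ← 7505
final state: V = 16.82 m/s, rpm = 7505 → n = rpm/60 = 125.083333 rev/s
target J* = 0.2443; solve J* = V/(n·D) for n: n = V/(J*·D) = 16.82/(0.2443 × 3.633) = 18.951218 rev/s
rpm = 60·n = 1137.073078

rpm = 1137.07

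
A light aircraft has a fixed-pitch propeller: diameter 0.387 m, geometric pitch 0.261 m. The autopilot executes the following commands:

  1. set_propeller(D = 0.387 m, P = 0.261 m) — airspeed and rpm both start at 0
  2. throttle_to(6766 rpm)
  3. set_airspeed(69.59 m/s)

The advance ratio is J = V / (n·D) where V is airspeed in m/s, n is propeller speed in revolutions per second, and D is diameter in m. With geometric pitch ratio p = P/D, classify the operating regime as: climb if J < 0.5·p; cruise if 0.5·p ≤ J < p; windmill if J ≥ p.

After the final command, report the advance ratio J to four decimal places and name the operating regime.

J = 1.5946, regime = windmill

set_propeller: D = 0.387 m, P = 0.261 m (p = P/D = 0.674419); state ← (V=0, rpm=0)
throttle_to(6766): rpm ← 6766
set_airspeed(69.59): V ← 69.59 m/s
final state: V = 69.59 m/s, rpm = 6766 → n = rpm/60 = 112.766667 rev/s
J = V / (n·D) = 69.59 / (112.766667 × 0.387) = 1.594612
regime bands: climb J<0.3372 | cruise [0.3372, 0.6744) | windmill J≥0.6744
J = 1.5946 → windmill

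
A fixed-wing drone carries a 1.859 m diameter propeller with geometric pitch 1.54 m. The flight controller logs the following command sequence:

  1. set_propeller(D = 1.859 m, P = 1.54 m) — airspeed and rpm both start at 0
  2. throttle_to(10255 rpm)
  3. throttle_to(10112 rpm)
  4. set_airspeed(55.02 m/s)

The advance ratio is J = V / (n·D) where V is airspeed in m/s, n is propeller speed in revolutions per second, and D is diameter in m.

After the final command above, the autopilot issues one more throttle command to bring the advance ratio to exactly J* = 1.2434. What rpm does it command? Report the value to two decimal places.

set_propeller: D = 1.859 m, P = 1.54 m (p = P/D = 0.828402); state ← (V=0, rpm=0)
throttle_to(10255): rpm ← 10255
throttle_to(10112): rpm ← 10112
set_airspeed(55.02): V ← 55.02 m/s
final state: V = 55.02 m/s, rpm = 10112 → n = rpm/60 = 168.533333 rev/s
target J* = 1.2434; solve J* = V/(n·D) for n: n = V/(J*·D) = 55.02/(1.2434 × 1.859) = 23.802925 rev/s
rpm = 60·n = 1428.175517

rpm = 1428.18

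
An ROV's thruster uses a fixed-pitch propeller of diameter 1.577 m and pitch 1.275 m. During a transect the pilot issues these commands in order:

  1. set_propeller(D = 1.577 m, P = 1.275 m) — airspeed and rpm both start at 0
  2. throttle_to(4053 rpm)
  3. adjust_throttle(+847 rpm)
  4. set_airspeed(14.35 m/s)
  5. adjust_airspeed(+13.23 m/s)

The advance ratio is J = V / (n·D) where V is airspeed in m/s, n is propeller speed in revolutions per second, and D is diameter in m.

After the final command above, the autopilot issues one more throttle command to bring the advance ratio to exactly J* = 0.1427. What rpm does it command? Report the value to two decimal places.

rpm = 7353.43

set_propeller: D = 1.577 m, P = 1.275 m (p = P/D = 0.808497); state ← (V=0, rpm=0)
throttle_to(4053): rpm ← 4053
adjust_throttle(+847): rpm ← 4053 +847 = 4900
set_airspeed(14.35): V ← 14.35 m/s
adjust_airspeed(+13.23): V ← 14.35 +13.23 = 27.58 m/s
final state: V = 27.58 m/s, rpm = 4900 → n = rpm/60 = 81.666667 rev/s
target J* = 0.1427; solve J* = V/(n·D) for n: n = V/(J*·D) = 27.58/(0.1427 × 1.577) = 122.557134 rev/s
rpm = 60·n = 7353.428023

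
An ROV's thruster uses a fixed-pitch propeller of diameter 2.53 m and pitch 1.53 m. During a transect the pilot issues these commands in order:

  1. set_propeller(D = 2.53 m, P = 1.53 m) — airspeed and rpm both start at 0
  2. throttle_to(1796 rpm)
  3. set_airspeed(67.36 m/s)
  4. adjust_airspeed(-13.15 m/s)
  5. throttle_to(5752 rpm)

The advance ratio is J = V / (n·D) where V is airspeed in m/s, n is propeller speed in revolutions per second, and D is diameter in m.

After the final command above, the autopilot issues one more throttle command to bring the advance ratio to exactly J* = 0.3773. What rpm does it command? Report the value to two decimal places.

set_propeller: D = 2.53 m, P = 1.53 m (p = P/D = 0.604743); state ← (V=0, rpm=0)
throttle_to(1796): rpm ← 1796
set_airspeed(67.36): V ← 67.36 m/s
adjust_airspeed(-13.15): V ← 67.36 -13.15 = 54.21 m/s
throttle_to(5752): rpm ← 5752
final state: V = 54.21 m/s, rpm = 5752 → n = rpm/60 = 95.866667 rev/s
target J* = 0.3773; solve J* = V/(n·D) for n: n = V/(J*·D) = 54.21/(0.3773 × 2.53) = 56.790028 rev/s
rpm = 60·n = 3407.401665

rpm = 3407.40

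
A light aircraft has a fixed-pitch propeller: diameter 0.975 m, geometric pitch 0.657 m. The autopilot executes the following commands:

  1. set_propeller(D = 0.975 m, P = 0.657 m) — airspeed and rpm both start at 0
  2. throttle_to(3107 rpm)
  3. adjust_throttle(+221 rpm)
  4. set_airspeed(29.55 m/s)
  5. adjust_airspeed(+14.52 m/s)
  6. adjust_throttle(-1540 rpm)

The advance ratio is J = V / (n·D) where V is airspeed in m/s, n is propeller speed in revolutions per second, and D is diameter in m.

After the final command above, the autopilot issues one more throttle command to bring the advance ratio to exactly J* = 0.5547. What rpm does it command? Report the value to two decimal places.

set_propeller: D = 0.975 m, P = 0.657 m (p = P/D = 0.673846); state ← (V=0, rpm=0)
throttle_to(3107): rpm ← 3107
adjust_throttle(+221): rpm ← 3107 +221 = 3328
set_airspeed(29.55): V ← 29.55 m/s
adjust_airspeed(+14.52): V ← 29.55 +14.52 = 44.07 m/s
adjust_throttle(-1540): rpm ← 3328 -1540 = 1788
final state: V = 44.07 m/s, rpm = 1788 → n = rpm/60 = 29.800000 rev/s
target J* = 0.5547; solve J* = V/(n·D) for n: n = V/(J*·D) = 44.07/(0.5547 × 0.975) = 81.485488 rev/s
rpm = 60·n = 4889.129259

rpm = 4889.13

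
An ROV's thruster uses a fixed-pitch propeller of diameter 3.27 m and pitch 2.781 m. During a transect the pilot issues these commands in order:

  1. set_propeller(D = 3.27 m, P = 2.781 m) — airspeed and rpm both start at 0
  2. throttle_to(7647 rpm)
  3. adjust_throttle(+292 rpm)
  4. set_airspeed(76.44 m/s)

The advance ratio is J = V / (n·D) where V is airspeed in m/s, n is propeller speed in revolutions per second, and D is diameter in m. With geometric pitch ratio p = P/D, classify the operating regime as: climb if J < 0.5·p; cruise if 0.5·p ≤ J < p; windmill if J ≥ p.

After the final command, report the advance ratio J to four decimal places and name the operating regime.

set_propeller: D = 3.27 m, P = 2.781 m (p = P/D = 0.850459); state ← (V=0, rpm=0)
throttle_to(7647): rpm ← 7647
adjust_throttle(+292): rpm ← 7647 +292 = 7939
set_airspeed(76.44): V ← 76.44 m/s
final state: V = 76.44 m/s, rpm = 7939 → n = rpm/60 = 132.316667 rev/s
J = V / (n·D) = 76.44 / (132.316667 × 3.27) = 0.176668
regime bands: climb J<0.4252 | cruise [0.4252, 0.8505) | windmill J≥0.8505
J = 0.1767 → climb

J = 0.1767, regime = climb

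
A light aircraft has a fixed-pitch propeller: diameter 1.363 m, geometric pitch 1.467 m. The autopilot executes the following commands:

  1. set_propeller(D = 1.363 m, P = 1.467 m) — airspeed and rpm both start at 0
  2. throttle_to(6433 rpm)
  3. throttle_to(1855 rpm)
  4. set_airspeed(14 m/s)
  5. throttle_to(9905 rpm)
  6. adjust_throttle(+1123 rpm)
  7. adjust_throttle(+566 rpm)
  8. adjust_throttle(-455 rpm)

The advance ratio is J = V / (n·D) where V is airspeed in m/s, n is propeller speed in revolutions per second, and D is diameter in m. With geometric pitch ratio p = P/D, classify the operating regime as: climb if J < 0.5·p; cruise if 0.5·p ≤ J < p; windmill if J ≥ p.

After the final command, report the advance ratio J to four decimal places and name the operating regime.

set_propeller: D = 1.363 m, P = 1.467 m (p = P/D = 1.076302); state ← (V=0, rpm=0)
throttle_to(6433): rpm ← 6433
throttle_to(1855): rpm ← 1855
set_airspeed(14): V ← 14 m/s
throttle_to(9905): rpm ← 9905
adjust_throttle(+1123): rpm ← 9905 +1123 = 11028
adjust_throttle(+566): rpm ← 11028 +566 = 11594
adjust_throttle(-455): rpm ← 11594 -455 = 11139
final state: V = 14 m/s, rpm = 11139 → n = rpm/60 = 185.650000 rev/s
J = V / (n·D) = 14 / (185.650000 × 1.363) = 0.055327
regime bands: climb J<0.5382 | cruise [0.5382, 1.0763) | windmill J≥1.0763
J = 0.0553 → climb

J = 0.0553, regime = climb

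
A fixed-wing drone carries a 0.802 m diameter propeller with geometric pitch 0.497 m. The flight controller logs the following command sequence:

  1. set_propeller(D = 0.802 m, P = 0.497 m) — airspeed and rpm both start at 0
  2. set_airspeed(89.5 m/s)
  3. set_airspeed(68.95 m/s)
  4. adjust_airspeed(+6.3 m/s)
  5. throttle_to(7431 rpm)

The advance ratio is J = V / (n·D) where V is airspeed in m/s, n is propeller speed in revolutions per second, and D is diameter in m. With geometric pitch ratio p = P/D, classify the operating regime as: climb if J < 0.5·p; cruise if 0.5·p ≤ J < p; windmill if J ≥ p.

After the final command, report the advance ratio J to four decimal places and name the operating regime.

set_propeller: D = 0.802 m, P = 0.497 m (p = P/D = 0.619701); state ← (V=0, rpm=0)
set_airspeed(89.5): V ← 89.5 m/s
set_airspeed(68.95): V ← 68.95 m/s
adjust_airspeed(+6.3): V ← 68.95 +6.3 = 75.25 m/s
throttle_to(7431): rpm ← 7431
final state: V = 75.25 m/s, rpm = 7431 → n = rpm/60 = 123.850000 rev/s
J = V / (n·D) = 75.25 / (123.850000 × 0.802) = 0.757593
regime bands: climb J<0.3099 | cruise [0.3099, 0.6197) | windmill J≥0.6197
J = 0.7576 → windmill

J = 0.7576, regime = windmill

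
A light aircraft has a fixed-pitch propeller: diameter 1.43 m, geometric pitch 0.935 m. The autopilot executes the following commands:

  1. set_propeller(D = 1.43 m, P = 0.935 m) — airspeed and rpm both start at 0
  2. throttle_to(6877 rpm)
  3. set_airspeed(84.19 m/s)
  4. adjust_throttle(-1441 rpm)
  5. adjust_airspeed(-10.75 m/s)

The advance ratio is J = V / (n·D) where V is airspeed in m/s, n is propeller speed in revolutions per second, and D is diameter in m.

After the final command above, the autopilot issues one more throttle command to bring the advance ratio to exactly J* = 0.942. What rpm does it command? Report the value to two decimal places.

set_propeller: D = 1.43 m, P = 0.935 m (p = P/D = 0.653846); state ← (V=0, rpm=0)
throttle_to(6877): rpm ← 6877
set_airspeed(84.19): V ← 84.19 m/s
adjust_throttle(-1441): rpm ← 6877 -1441 = 5436
adjust_airspeed(-10.75): V ← 84.19 -10.75 = 73.44 m/s
final state: V = 73.44 m/s, rpm = 5436 → n = rpm/60 = 90.600000 rev/s
target J* = 0.942; solve J* = V/(n·D) for n: n = V/(J*·D) = 73.44/(0.942 × 1.43) = 54.518730 rev/s
rpm = 60·n = 3271.123781

rpm = 3271.12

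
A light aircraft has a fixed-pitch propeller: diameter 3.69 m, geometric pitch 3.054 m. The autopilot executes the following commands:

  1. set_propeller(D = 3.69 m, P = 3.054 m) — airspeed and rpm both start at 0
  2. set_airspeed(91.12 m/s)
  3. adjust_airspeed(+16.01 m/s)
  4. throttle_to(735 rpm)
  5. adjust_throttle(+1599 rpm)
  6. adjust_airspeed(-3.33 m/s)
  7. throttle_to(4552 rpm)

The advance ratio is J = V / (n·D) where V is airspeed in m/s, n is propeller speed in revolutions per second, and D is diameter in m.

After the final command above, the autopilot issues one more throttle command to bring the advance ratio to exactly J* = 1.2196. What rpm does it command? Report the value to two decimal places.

rpm = 1383.90

set_propeller: D = 3.69 m, P = 3.054 m (p = P/D = 0.827642); state ← (V=0, rpm=0)
set_airspeed(91.12): V ← 91.12 m/s
adjust_airspeed(+16.01): V ← 91.12 +16.01 = 107.13 m/s
throttle_to(735): rpm ← 735
adjust_throttle(+1599): rpm ← 735 +1599 = 2334
adjust_airspeed(-3.33): V ← 107.13 -3.33 = 103.8 m/s
throttle_to(4552): rpm ← 4552
final state: V = 103.8 m/s, rpm = 4552 → n = rpm/60 = 75.866667 rev/s
target J* = 1.2196; solve J* = V/(n·D) for n: n = V/(J*·D) = 103.8/(1.2196 × 3.69) = 23.065006 rev/s
rpm = 60·n = 1383.900359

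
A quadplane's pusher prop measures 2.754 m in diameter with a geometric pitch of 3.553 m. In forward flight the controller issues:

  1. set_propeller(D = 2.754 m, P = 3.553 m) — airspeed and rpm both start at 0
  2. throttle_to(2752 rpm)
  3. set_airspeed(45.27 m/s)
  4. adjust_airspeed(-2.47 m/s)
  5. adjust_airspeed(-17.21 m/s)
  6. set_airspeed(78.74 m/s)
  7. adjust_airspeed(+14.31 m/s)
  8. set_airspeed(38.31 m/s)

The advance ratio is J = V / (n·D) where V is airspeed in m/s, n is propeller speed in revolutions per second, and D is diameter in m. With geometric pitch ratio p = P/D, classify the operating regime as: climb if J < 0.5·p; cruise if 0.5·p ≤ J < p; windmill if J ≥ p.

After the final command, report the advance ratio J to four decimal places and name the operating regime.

set_propeller: D = 2.754 m, P = 3.553 m (p = P/D = 1.290123); state ← (V=0, rpm=0)
throttle_to(2752): rpm ← 2752
set_airspeed(45.27): V ← 45.27 m/s
adjust_airspeed(-2.47): V ← 45.27 -2.47 = 42.8 m/s
adjust_airspeed(-17.21): V ← 42.8 -17.21 = 25.59 m/s
set_airspeed(78.74): V ← 78.74 m/s
adjust_airspeed(+14.31): V ← 78.74 +14.31 = 93.05 m/s
set_airspeed(38.31): V ← 38.31 m/s
final state: V = 38.31 m/s, rpm = 2752 → n = rpm/60 = 45.866667 rev/s
J = V / (n·D) = 38.31 / (45.866667 × 2.754) = 0.303285
regime bands: climb J<0.6451 | cruise [0.6451, 1.2901) | windmill J≥1.2901
J = 0.3033 → climb

J = 0.3033, regime = climb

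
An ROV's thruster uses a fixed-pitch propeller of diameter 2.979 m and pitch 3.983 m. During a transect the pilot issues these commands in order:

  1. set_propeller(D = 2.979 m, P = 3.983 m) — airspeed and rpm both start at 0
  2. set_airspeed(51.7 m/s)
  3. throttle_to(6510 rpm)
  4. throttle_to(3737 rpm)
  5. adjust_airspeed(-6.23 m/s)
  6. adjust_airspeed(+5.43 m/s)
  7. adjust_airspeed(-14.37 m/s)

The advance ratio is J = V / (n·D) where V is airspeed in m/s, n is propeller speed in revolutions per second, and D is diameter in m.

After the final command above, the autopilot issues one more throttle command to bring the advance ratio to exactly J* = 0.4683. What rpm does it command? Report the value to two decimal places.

set_propeller: D = 2.979 m, P = 3.983 m (p = P/D = 1.337026); state ← (V=0, rpm=0)
set_airspeed(51.7): V ← 51.7 m/s
throttle_to(6510): rpm ← 6510
throttle_to(3737): rpm ← 3737
adjust_airspeed(-6.23): V ← 51.7 -6.23 = 45.47 m/s
adjust_airspeed(+5.43): V ← 45.47 +5.43 = 50.9 m/s
adjust_airspeed(-14.37): V ← 50.9 -14.37 = 36.53 m/s
final state: V = 36.53 m/s, rpm = 3737 → n = rpm/60 = 62.283333 rev/s
target J* = 0.4683; solve J* = V/(n·D) for n: n = V/(J*·D) = 36.53/(0.4683 × 2.979) = 26.185147 rev/s
rpm = 60·n = 1571.108802

rpm = 1571.11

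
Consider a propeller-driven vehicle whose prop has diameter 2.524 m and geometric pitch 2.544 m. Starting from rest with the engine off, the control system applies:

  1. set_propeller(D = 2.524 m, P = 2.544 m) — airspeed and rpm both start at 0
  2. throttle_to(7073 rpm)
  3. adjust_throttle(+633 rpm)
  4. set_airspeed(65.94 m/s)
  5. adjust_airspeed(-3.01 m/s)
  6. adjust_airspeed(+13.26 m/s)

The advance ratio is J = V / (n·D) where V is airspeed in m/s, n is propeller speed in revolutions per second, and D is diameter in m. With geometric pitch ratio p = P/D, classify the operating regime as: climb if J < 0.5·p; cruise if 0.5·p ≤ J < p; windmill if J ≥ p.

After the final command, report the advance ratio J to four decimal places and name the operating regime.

set_propeller: D = 2.524 m, P = 2.544 m (p = P/D = 1.007924); state ← (V=0, rpm=0)
throttle_to(7073): rpm ← 7073
adjust_throttle(+633): rpm ← 7073 +633 = 7706
set_airspeed(65.94): V ← 65.94 m/s
adjust_airspeed(-3.01): V ← 65.94 -3.01 = 62.93 m/s
adjust_airspeed(+13.26): V ← 62.93 +13.26 = 76.19 m/s
final state: V = 76.19 m/s, rpm = 7706 → n = rpm/60 = 128.433333 rev/s
J = V / (n·D) = 76.19 / (128.433333 × 2.524) = 0.235034
regime bands: climb J<0.5040 | cruise [0.5040, 1.0079) | windmill J≥1.0079
J = 0.2350 → climb

J = 0.2350, regime = climb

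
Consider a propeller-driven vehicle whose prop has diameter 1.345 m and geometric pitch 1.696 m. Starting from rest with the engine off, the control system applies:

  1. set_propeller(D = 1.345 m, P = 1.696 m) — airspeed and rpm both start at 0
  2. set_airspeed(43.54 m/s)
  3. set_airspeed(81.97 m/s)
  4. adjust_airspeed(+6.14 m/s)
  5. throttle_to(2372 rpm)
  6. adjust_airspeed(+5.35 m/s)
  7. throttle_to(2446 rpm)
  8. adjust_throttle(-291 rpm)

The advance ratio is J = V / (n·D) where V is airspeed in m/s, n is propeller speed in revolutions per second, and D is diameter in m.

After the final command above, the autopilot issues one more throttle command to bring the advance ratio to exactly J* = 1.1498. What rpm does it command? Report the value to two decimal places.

rpm = 3626.04

set_propeller: D = 1.345 m, P = 1.696 m (p = P/D = 1.260967); state ← (V=0, rpm=0)
set_airspeed(43.54): V ← 43.54 m/s
set_airspeed(81.97): V ← 81.97 m/s
adjust_airspeed(+6.14): V ← 81.97 +6.14 = 88.11 m/s
throttle_to(2372): rpm ← 2372
adjust_airspeed(+5.35): V ← 88.11 +5.35 = 93.46 m/s
throttle_to(2446): rpm ← 2446
adjust_throttle(-291): rpm ← 2446 -291 = 2155
final state: V = 93.46 m/s, rpm = 2155 → n = rpm/60 = 35.916667 rev/s
target J* = 1.1498; solve J* = V/(n·D) for n: n = V/(J*·D) = 93.46/(1.1498 × 1.345) = 60.433979 rev/s
rpm = 60·n = 3626.038729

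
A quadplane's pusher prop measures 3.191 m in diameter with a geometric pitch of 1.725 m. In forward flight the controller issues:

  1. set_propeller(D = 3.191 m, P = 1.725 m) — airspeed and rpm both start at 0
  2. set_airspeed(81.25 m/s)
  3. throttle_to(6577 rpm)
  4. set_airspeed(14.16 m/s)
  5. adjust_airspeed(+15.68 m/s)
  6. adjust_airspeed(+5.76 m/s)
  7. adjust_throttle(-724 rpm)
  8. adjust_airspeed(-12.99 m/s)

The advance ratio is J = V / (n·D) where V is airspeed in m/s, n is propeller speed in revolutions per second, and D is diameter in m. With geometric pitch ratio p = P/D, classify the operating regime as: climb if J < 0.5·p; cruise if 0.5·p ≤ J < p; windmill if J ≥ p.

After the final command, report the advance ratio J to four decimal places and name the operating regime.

set_propeller: D = 3.191 m, P = 1.725 m (p = P/D = 0.540583); state ← (V=0, rpm=0)
set_airspeed(81.25): V ← 81.25 m/s
throttle_to(6577): rpm ← 6577
set_airspeed(14.16): V ← 14.16 m/s
adjust_airspeed(+15.68): V ← 14.16 +15.68 = 29.84 m/s
adjust_airspeed(+5.76): V ← 29.84 +5.76 = 35.6 m/s
adjust_throttle(-724): rpm ← 6577 -724 = 5853
adjust_airspeed(-12.99): V ← 35.6 -12.99 = 22.61 m/s
final state: V = 22.61 m/s, rpm = 5853 → n = rpm/60 = 97.550000 rev/s
J = V / (n·D) = 22.61 / (97.550000 × 3.191) = 0.072635
regime bands: climb J<0.2703 | cruise [0.2703, 0.5406) | windmill J≥0.5406
J = 0.0726 → climb

J = 0.0726, regime = climb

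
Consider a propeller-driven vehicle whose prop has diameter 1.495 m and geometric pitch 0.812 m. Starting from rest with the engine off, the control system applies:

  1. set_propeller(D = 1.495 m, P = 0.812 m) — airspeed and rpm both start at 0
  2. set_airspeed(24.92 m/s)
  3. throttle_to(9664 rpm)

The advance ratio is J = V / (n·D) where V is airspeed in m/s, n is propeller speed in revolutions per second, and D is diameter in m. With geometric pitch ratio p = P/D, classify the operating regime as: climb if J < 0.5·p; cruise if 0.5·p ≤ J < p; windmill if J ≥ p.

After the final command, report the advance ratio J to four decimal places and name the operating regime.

J = 0.1035, regime = climb

set_propeller: D = 1.495 m, P = 0.812 m (p = P/D = 0.543144); state ← (V=0, rpm=0)
set_airspeed(24.92): V ← 24.92 m/s
throttle_to(9664): rpm ← 9664
final state: V = 24.92 m/s, rpm = 9664 → n = rpm/60 = 161.066667 rev/s
J = V / (n·D) = 24.92 / (161.066667 × 1.495) = 0.103491
regime bands: climb J<0.2716 | cruise [0.2716, 0.5431) | windmill J≥0.5431
J = 0.1035 → climb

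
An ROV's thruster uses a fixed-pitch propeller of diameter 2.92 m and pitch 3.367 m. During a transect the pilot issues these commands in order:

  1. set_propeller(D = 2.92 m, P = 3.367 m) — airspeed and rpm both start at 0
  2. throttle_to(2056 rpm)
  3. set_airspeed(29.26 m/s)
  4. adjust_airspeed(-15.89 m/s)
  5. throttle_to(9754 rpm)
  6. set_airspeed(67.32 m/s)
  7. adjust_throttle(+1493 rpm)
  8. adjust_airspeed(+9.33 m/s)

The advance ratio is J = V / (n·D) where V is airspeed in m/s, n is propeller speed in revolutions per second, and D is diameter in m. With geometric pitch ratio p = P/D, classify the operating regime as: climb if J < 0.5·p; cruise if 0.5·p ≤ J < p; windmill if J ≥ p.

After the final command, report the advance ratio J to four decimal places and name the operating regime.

J = 0.1400, regime = climb

set_propeller: D = 2.92 m, P = 3.367 m (p = P/D = 1.153082); state ← (V=0, rpm=0)
throttle_to(2056): rpm ← 2056
set_airspeed(29.26): V ← 29.26 m/s
adjust_airspeed(-15.89): V ← 29.26 -15.89 = 13.37 m/s
throttle_to(9754): rpm ← 9754
set_airspeed(67.32): V ← 67.32 m/s
adjust_throttle(+1493): rpm ← 9754 +1493 = 11247
adjust_airspeed(+9.33): V ← 67.32 +9.33 = 76.65 m/s
final state: V = 76.65 m/s, rpm = 11247 → n = rpm/60 = 187.450000 rev/s
J = V / (n·D) = 76.65 / (187.450000 × 2.92) = 0.140037
regime bands: climb J<0.5765 | cruise [0.5765, 1.1531) | windmill J≥1.1531
J = 0.1400 → climb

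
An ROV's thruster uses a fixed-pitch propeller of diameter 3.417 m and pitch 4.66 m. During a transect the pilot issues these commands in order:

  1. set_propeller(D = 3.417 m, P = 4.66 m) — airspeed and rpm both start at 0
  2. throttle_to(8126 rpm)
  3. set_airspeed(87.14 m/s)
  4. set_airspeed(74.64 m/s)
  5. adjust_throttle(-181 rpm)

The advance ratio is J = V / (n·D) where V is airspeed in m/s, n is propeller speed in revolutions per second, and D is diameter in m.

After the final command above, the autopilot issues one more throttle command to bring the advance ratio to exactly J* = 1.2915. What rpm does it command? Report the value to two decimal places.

set_propeller: D = 3.417 m, P = 4.66 m (p = P/D = 1.363769); state ← (V=0, rpm=0)
throttle_to(8126): rpm ← 8126
set_airspeed(87.14): V ← 87.14 m/s
set_airspeed(74.64): V ← 74.64 m/s
adjust_throttle(-181): rpm ← 8126 -181 = 7945
final state: V = 74.64 m/s, rpm = 7945 → n = rpm/60 = 132.416667 rev/s
target J* = 1.2915; solve J* = V/(n·D) for n: n = V/(J*·D) = 74.64/(1.2915 × 3.417) = 16.913451 rev/s
rpm = 60·n = 1014.807088

rpm = 1014.81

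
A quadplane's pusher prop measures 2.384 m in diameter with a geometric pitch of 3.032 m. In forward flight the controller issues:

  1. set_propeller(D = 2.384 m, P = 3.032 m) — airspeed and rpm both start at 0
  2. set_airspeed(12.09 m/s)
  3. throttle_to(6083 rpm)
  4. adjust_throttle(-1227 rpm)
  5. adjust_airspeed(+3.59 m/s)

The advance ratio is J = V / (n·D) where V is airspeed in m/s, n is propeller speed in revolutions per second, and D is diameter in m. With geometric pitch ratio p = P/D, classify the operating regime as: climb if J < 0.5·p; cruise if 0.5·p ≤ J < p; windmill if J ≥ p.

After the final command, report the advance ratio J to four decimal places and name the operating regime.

J = 0.0813, regime = climb

set_propeller: D = 2.384 m, P = 3.032 m (p = P/D = 1.271812); state ← (V=0, rpm=0)
set_airspeed(12.09): V ← 12.09 m/s
throttle_to(6083): rpm ← 6083
adjust_throttle(-1227): rpm ← 6083 -1227 = 4856
adjust_airspeed(+3.59): V ← 12.09 +3.59 = 15.68 m/s
final state: V = 15.68 m/s, rpm = 4856 → n = rpm/60 = 80.933333 rev/s
J = V / (n·D) = 15.68 / (80.933333 × 2.384) = 0.081267
regime bands: climb J<0.6359 | cruise [0.6359, 1.2718) | windmill J≥1.2718
J = 0.0813 → climb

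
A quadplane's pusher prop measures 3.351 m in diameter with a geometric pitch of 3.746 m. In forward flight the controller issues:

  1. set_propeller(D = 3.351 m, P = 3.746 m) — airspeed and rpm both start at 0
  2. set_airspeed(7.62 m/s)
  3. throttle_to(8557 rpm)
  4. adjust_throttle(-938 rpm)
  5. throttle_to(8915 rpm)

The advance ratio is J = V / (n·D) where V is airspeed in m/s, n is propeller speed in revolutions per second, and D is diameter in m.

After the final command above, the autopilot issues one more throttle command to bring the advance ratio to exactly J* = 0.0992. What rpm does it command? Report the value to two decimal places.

rpm = 1375.37

set_propeller: D = 3.351 m, P = 3.746 m (p = P/D = 1.117875); state ← (V=0, rpm=0)
set_airspeed(7.62): V ← 7.62 m/s
throttle_to(8557): rpm ← 8557
adjust_throttle(-938): rpm ← 8557 -938 = 7619
throttle_to(8915): rpm ← 8915
final state: V = 7.62 m/s, rpm = 8915 → n = rpm/60 = 148.583333 rev/s
target J* = 0.0992; solve J* = V/(n·D) for n: n = V/(J*·D) = 7.62/(0.0992 × 3.351) = 22.922864 rev/s
rpm = 60·n = 1375.371820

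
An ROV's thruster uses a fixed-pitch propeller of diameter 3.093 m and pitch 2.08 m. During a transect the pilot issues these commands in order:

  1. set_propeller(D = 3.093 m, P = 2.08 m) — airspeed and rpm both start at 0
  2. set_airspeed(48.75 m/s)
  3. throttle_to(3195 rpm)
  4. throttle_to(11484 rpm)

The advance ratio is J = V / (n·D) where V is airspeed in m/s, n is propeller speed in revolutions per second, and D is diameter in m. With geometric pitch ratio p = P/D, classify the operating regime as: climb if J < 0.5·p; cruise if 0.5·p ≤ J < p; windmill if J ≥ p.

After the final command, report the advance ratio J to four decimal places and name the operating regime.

J = 0.0823, regime = climb

set_propeller: D = 3.093 m, P = 2.08 m (p = P/D = 0.672486); state ← (V=0, rpm=0)
set_airspeed(48.75): V ← 48.75 m/s
throttle_to(3195): rpm ← 3195
throttle_to(11484): rpm ← 11484
final state: V = 48.75 m/s, rpm = 11484 → n = rpm/60 = 191.400000 rev/s
J = V / (n·D) = 48.75 / (191.400000 × 3.093) = 0.082348
regime bands: climb J<0.3362 | cruise [0.3362, 0.6725) | windmill J≥0.6725
J = 0.0823 → climb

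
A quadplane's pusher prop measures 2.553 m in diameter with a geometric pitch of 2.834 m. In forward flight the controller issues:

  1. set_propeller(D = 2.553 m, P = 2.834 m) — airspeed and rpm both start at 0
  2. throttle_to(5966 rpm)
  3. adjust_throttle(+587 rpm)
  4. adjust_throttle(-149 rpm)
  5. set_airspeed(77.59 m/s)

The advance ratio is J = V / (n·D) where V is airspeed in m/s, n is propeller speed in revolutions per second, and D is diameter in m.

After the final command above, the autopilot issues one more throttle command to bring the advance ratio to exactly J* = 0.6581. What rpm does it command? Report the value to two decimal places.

rpm = 2770.86

set_propeller: D = 2.553 m, P = 2.834 m (p = P/D = 1.110067); state ← (V=0, rpm=0)
throttle_to(5966): rpm ← 5966
adjust_throttle(+587): rpm ← 5966 +587 = 6553
adjust_throttle(-149): rpm ← 6553 -149 = 6404
set_airspeed(77.59): V ← 77.59 m/s
final state: V = 77.59 m/s, rpm = 6404 → n = rpm/60 = 106.733333 rev/s
target J* = 0.6581; solve J* = V/(n·D) for n: n = V/(J*·D) = 77.59/(0.6581 × 2.553) = 46.180970 rev/s
rpm = 60·n = 2770.858171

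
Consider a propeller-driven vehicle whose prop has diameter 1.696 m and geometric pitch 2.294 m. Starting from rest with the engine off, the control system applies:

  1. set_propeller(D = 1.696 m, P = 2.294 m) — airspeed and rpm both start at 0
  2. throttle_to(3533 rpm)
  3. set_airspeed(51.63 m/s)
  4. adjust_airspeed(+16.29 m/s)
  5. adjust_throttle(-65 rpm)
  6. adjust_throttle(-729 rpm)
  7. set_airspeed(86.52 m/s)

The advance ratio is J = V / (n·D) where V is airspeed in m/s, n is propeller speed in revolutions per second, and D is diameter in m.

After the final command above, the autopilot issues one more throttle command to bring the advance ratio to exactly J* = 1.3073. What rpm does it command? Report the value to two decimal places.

set_propeller: D = 1.696 m, P = 2.294 m (p = P/D = 1.352594); state ← (V=0, rpm=0)
throttle_to(3533): rpm ← 3533
set_airspeed(51.63): V ← 51.63 m/s
adjust_airspeed(+16.29): V ← 51.63 +16.29 = 67.92 m/s
adjust_throttle(-65): rpm ← 3533 -65 = 3468
adjust_throttle(-729): rpm ← 3468 -729 = 2739
set_airspeed(86.52): V ← 86.52 m/s
final state: V = 86.52 m/s, rpm = 2739 → n = rpm/60 = 45.650000 rev/s
target J* = 1.3073; solve J* = V/(n·D) for n: n = V/(J*·D) = 86.52/(1.3073 × 1.696) = 39.022528 rev/s
rpm = 60·n = 2341.351684

rpm = 2341.35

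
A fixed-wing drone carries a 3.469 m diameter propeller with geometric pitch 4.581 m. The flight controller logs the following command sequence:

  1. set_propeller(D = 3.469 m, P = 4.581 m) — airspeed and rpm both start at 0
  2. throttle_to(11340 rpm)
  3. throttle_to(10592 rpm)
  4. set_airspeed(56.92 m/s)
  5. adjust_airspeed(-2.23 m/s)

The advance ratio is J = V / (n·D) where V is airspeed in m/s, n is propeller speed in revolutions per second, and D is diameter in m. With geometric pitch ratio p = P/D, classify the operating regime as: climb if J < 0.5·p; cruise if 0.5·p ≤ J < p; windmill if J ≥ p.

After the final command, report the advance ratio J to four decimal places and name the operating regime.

J = 0.0893, regime = climb

set_propeller: D = 3.469 m, P = 4.581 m (p = P/D = 1.320553); state ← (V=0, rpm=0)
throttle_to(11340): rpm ← 11340
throttle_to(10592): rpm ← 10592
set_airspeed(56.92): V ← 56.92 m/s
adjust_airspeed(-2.23): V ← 56.92 -2.23 = 54.69 m/s
final state: V = 54.69 m/s, rpm = 10592 → n = rpm/60 = 176.533333 rev/s
J = V / (n·D) = 54.69 / (176.533333 × 3.469) = 0.089305
regime bands: climb J<0.6603 | cruise [0.6603, 1.3206) | windmill J≥1.3206
J = 0.0893 → climb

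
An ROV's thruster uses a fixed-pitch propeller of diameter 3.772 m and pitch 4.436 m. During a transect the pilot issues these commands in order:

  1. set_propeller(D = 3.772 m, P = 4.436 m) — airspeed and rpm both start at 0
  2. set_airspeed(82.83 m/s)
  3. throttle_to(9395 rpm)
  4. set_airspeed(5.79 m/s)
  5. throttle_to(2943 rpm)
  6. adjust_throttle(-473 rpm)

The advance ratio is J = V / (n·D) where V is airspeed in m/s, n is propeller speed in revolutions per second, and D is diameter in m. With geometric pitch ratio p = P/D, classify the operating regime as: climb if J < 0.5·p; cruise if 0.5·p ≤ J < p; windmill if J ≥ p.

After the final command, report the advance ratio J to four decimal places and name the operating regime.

set_propeller: D = 3.772 m, P = 4.436 m (p = P/D = 1.176034); state ← (V=0, rpm=0)
set_airspeed(82.83): V ← 82.83 m/s
throttle_to(9395): rpm ← 9395
set_airspeed(5.79): V ← 5.79 m/s
throttle_to(2943): rpm ← 2943
adjust_throttle(-473): rpm ← 2943 -473 = 2470
final state: V = 5.79 m/s, rpm = 2470 → n = rpm/60 = 41.166667 rev/s
J = V / (n·D) = 5.79 / (41.166667 × 3.772) = 0.037287
regime bands: climb J<0.5880 | cruise [0.5880, 1.1760) | windmill J≥1.1760
J = 0.0373 → climb

J = 0.0373, regime = climb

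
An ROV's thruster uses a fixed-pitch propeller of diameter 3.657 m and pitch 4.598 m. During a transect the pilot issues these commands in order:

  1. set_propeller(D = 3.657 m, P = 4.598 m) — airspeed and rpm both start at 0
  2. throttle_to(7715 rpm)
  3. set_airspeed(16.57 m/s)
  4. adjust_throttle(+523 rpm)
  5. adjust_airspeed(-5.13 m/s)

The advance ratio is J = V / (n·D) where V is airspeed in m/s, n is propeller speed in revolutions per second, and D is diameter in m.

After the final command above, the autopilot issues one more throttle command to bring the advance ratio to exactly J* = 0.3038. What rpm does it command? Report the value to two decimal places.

rpm = 617.82

set_propeller: D = 3.657 m, P = 4.598 m (p = P/D = 1.257315); state ← (V=0, rpm=0)
throttle_to(7715): rpm ← 7715
set_airspeed(16.57): V ← 16.57 m/s
adjust_throttle(+523): rpm ← 7715 +523 = 8238
adjust_airspeed(-5.13): V ← 16.57 -5.13 = 11.44 m/s
final state: V = 11.44 m/s, rpm = 8238 → n = rpm/60 = 137.300000 rev/s
target J* = 0.3038; solve J* = V/(n·D) for n: n = V/(J*·D) = 11.44/(0.3038 × 3.657) = 10.297061 rev/s
rpm = 60·n = 617.823673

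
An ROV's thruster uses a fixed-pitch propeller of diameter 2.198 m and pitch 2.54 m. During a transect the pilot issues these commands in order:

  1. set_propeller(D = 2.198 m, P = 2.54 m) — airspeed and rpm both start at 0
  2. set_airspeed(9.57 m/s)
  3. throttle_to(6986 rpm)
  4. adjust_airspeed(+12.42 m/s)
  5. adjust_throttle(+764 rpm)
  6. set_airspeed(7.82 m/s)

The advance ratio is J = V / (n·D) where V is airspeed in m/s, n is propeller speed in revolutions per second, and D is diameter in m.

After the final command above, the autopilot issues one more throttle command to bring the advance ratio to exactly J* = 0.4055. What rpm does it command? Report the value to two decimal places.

rpm = 526.43

set_propeller: D = 2.198 m, P = 2.54 m (p = P/D = 1.155596); state ← (V=0, rpm=0)
set_airspeed(9.57): V ← 9.57 m/s
throttle_to(6986): rpm ← 6986
adjust_airspeed(+12.42): V ← 9.57 +12.42 = 21.99 m/s
adjust_throttle(+764): rpm ← 6986 +764 = 7750
set_airspeed(7.82): V ← 7.82 m/s
final state: V = 7.82 m/s, rpm = 7750 → n = rpm/60 = 129.166667 rev/s
target J* = 0.4055; solve J* = V/(n·D) for n: n = V/(J*·D) = 7.82/(0.4055 × 2.198) = 8.773810 rev/s
rpm = 60·n = 526.428577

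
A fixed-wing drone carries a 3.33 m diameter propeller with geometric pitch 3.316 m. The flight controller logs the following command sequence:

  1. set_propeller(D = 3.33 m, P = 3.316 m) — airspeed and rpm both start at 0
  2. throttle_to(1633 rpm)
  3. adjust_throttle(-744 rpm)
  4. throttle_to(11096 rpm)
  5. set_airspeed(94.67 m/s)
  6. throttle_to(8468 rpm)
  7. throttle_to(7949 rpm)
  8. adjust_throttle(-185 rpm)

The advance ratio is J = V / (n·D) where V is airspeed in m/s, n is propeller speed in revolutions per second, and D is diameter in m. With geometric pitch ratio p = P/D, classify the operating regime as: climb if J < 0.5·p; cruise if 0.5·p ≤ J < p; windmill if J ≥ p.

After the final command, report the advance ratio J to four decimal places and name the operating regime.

J = 0.2197, regime = climb

set_propeller: D = 3.33 m, P = 3.316 m (p = P/D = 0.995796); state ← (V=0, rpm=0)
throttle_to(1633): rpm ← 1633
adjust_throttle(-744): rpm ← 1633 -744 = 889
throttle_to(11096): rpm ← 11096
set_airspeed(94.67): V ← 94.67 m/s
throttle_to(8468): rpm ← 8468
throttle_to(7949): rpm ← 7949
adjust_throttle(-185): rpm ← 7949 -185 = 7764
final state: V = 94.67 m/s, rpm = 7764 → n = rpm/60 = 129.400000 rev/s
J = V / (n·D) = 94.67 / (129.400000 × 3.33) = 0.219702
regime bands: climb J<0.4979 | cruise [0.4979, 0.9958) | windmill J≥0.9958
J = 0.2197 → climb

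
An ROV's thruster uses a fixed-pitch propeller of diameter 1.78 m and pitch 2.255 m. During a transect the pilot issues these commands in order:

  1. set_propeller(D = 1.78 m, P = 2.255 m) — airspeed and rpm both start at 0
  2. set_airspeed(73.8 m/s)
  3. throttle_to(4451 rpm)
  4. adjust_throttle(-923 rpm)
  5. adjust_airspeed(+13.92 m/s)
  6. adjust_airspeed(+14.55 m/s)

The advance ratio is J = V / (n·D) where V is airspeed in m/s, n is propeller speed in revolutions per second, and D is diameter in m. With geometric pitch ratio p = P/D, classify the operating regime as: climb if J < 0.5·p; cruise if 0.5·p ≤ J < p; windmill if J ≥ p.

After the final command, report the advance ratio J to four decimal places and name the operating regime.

J = 0.9771, regime = cruise

set_propeller: D = 1.78 m, P = 2.255 m (p = P/D = 1.266854); state ← (V=0, rpm=0)
set_airspeed(73.8): V ← 73.8 m/s
throttle_to(4451): rpm ← 4451
adjust_throttle(-923): rpm ← 4451 -923 = 3528
adjust_airspeed(+13.92): V ← 73.8 +13.92 = 87.72 m/s
adjust_airspeed(+14.55): V ← 87.72 +14.55 = 102.27 m/s
final state: V = 102.27 m/s, rpm = 3528 → n = rpm/60 = 58.800000 rev/s
J = V / (n·D) = 102.27 / (58.800000 × 1.78) = 0.977127
regime bands: climb J<0.6334 | cruise [0.6334, 1.2669) | windmill J≥1.2669
J = 0.9771 → cruise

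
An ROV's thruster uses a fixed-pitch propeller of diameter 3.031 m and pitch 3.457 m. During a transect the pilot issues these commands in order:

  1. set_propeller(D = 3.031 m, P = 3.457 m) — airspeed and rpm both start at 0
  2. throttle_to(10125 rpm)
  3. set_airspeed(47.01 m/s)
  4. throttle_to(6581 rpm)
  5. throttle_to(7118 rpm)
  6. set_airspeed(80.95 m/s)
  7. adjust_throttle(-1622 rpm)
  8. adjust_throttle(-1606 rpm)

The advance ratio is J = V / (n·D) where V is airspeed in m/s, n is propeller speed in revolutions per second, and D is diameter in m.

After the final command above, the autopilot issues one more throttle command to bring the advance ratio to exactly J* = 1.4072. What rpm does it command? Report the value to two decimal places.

rpm = 1138.74

set_propeller: D = 3.031 m, P = 3.457 m (p = P/D = 1.140548); state ← (V=0, rpm=0)
throttle_to(10125): rpm ← 10125
set_airspeed(47.01): V ← 47.01 m/s
throttle_to(6581): rpm ← 6581
throttle_to(7118): rpm ← 7118
set_airspeed(80.95): V ← 80.95 m/s
adjust_throttle(-1622): rpm ← 7118 -1622 = 5496
adjust_throttle(-1606): rpm ← 5496 -1606 = 3890
final state: V = 80.95 m/s, rpm = 3890 → n = rpm/60 = 64.833333 rev/s
target J* = 1.4072; solve J* = V/(n·D) for n: n = V/(J*·D) = 80.95/(1.4072 × 3.031) = 18.979077 rev/s
rpm = 60·n = 1138.744627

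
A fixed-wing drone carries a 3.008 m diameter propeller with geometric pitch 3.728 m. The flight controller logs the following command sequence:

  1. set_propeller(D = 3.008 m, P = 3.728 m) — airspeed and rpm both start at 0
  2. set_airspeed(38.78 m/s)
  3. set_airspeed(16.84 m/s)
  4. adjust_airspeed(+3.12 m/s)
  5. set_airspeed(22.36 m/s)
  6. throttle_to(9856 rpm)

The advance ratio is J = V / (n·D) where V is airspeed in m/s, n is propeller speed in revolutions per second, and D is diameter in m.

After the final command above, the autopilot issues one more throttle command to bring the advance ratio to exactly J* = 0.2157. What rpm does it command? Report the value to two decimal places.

rpm = 2067.74

set_propeller: D = 3.008 m, P = 3.728 m (p = P/D = 1.239362); state ← (V=0, rpm=0)
set_airspeed(38.78): V ← 38.78 m/s
set_airspeed(16.84): V ← 16.84 m/s
adjust_airspeed(+3.12): V ← 16.84 +3.12 = 19.96 m/s
set_airspeed(22.36): V ← 22.36 m/s
throttle_to(9856): rpm ← 9856
final state: V = 22.36 m/s, rpm = 9856 → n = rpm/60 = 164.266667 rev/s
target J* = 0.2157; solve J* = V/(n·D) for n: n = V/(J*·D) = 22.36/(0.2157 × 3.008) = 34.462265 rev/s
rpm = 60·n = 2067.735922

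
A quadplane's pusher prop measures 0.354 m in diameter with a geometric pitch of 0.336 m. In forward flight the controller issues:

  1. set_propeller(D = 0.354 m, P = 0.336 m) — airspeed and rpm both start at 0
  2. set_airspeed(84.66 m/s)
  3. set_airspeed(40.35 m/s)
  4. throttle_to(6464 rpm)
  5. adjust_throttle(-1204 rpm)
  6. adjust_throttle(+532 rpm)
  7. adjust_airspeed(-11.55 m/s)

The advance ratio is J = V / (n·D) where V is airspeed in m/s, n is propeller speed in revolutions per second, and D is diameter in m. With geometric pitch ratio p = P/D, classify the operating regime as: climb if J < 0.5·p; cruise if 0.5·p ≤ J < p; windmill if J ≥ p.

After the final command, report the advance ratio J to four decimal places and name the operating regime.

set_propeller: D = 0.354 m, P = 0.336 m (p = P/D = 0.949153); state ← (V=0, rpm=0)
set_airspeed(84.66): V ← 84.66 m/s
set_airspeed(40.35): V ← 40.35 m/s
throttle_to(6464): rpm ← 6464
adjust_throttle(-1204): rpm ← 6464 -1204 = 5260
adjust_throttle(+532): rpm ← 5260 +532 = 5792
adjust_airspeed(-11.55): V ← 40.35 -11.55 = 28.8 m/s
final state: V = 28.8 m/s, rpm = 5792 → n = rpm/60 = 96.533333 rev/s
J = V / (n·D) = 28.8 / (96.533333 × 0.354) = 0.842776
regime bands: climb J<0.4746 | cruise [0.4746, 0.9492) | windmill J≥0.9492
J = 0.8428 → cruise

J = 0.8428, regime = cruise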